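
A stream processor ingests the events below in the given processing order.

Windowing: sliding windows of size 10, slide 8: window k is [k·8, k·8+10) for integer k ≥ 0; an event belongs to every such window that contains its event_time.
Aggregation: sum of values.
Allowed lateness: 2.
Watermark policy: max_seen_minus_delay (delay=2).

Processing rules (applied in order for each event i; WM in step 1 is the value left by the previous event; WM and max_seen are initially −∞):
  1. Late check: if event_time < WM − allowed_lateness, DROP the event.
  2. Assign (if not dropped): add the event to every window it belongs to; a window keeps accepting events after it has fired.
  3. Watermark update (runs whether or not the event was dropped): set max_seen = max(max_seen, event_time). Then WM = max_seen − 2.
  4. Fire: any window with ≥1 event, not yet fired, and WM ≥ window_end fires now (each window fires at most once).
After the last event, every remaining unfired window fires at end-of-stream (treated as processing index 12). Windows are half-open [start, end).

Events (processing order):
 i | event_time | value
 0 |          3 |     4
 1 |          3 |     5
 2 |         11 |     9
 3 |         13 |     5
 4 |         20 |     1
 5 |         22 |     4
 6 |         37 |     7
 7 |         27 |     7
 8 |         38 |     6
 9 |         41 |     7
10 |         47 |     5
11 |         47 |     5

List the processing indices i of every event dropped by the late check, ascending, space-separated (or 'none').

i=0 t=3 v=4: → [0,10); WM=1
i=1 t=3 v=5: → [0,10); WM=1
i=2 t=11 v=9: → [8,18); WM=9
i=3 t=13 v=5: → [8,18); WM=11; [0,10) fires=9
i=4 t=20 v=1: → [16,26); WM=18; [8,18) fires=14
i=5 t=22 v=4: → [16,26); WM=20
i=6 t=37 v=7: → [32,42); WM=35; [16,26) fires=5
i=7 t=27 v=7: DROP (t<35-2); WM=35
i=8 t=38 v=6: → [32,42); WM=36
i=9 t=41 v=7: → [40,50),[32,42); WM=39
i=10 t=47 v=5: → [40,50); WM=45; [32,42) fires=20
i=11 t=47 v=5: → [40,50); WM=45

7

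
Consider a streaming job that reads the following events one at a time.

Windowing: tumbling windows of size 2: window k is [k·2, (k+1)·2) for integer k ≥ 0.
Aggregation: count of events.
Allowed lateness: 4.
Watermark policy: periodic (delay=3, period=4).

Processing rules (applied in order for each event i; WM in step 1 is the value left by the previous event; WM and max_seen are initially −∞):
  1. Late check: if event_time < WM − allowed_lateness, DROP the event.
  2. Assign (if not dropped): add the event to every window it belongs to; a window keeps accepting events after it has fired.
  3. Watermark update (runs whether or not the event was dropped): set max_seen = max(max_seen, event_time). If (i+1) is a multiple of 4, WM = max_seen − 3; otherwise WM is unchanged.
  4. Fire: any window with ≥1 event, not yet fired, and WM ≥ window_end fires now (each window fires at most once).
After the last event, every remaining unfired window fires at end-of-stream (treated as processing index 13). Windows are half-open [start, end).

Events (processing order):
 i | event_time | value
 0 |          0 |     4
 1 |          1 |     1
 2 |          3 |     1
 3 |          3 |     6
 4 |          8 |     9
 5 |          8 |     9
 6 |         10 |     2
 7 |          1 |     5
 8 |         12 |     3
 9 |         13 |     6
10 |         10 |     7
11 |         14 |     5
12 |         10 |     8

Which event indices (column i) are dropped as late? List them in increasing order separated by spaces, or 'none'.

i=0 t=0 v=4: → [0,2); WM=−∞
i=1 t=1 v=1: → [0,2); WM=−∞
i=2 t=3 v=1: → [2,4); WM=−∞
i=3 t=3 v=6: → [2,4); WM=0
i=4 t=8 v=9: → [8,10); WM=0
i=5 t=8 v=9: → [8,10); WM=0
i=6 t=10 v=2: → [10,12); WM=0
i=7 t=1 v=5: → [0,2); WM=7; [0,2) fires=3 [2,4) fires=2
i=8 t=12 v=3: → [12,14); WM=7
i=9 t=13 v=6: → [12,14); WM=7
i=10 t=10 v=7: → [10,12); WM=7
i=11 t=14 v=5: → [14,16); WM=11; [8,10) fires=2
i=12 t=10 v=8: → [10,12); WM=11

none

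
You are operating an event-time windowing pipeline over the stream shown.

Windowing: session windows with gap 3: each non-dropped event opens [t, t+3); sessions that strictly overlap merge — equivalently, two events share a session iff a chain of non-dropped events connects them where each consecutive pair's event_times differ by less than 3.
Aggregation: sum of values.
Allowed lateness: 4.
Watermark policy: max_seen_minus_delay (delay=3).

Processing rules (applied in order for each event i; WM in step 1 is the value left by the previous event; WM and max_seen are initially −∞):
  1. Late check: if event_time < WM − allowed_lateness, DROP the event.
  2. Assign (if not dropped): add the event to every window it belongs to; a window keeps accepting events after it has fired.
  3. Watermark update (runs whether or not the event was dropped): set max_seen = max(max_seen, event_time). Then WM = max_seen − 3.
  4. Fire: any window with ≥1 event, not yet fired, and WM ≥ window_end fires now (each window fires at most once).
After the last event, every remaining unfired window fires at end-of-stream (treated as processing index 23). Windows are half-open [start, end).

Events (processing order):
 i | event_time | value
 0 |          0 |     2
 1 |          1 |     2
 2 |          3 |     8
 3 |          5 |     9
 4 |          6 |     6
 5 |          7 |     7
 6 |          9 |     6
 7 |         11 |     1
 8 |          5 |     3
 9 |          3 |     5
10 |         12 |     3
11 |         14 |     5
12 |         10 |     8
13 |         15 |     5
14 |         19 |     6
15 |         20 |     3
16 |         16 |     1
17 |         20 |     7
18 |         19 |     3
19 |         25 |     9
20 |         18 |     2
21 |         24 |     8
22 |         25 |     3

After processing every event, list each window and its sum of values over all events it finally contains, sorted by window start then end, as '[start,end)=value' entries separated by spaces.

[0,23)=87 [24,28)=20

i=0 t=0 v=2: → [0,3); WM=-3
i=1 t=1 v=2: → [0,4); WM=-2
i=2 t=3 v=8: → [0,6); WM=0
i=3 t=5 v=9: → [0,8); WM=2
i=4 t=6 v=6: → [0,9); WM=3
i=5 t=7 v=7: → [0,10); WM=4
i=6 t=9 v=6: → [0,12); WM=6
i=7 t=11 v=1: → [0,14); WM=8
i=8 t=5 v=3: → [0,14); WM=8
i=9 t=3 v=5: DROP (t<8-4); WM=8
i=10 t=12 v=3: → [0,15); WM=9
i=11 t=14 v=5: → [0,17); WM=11
i=12 t=10 v=8: → [0,17); WM=11
i=13 t=15 v=5: → [0,18); WM=12
i=14 t=19 v=6: → [19,22); WM=16
i=15 t=20 v=3: → [19,23); WM=17
i=16 t=16 v=1: → [0,19); WM=17
i=17 t=20 v=7: → [19,23); WM=17
i=18 t=19 v=3: → [19,23); WM=17
i=19 t=25 v=9: → [25,28); WM=22
i=20 t=18 v=2: → [0,23); WM=22
i=21 t=24 v=8: → [24,28); WM=22
i=22 t=25 v=3: → [24,28); WM=22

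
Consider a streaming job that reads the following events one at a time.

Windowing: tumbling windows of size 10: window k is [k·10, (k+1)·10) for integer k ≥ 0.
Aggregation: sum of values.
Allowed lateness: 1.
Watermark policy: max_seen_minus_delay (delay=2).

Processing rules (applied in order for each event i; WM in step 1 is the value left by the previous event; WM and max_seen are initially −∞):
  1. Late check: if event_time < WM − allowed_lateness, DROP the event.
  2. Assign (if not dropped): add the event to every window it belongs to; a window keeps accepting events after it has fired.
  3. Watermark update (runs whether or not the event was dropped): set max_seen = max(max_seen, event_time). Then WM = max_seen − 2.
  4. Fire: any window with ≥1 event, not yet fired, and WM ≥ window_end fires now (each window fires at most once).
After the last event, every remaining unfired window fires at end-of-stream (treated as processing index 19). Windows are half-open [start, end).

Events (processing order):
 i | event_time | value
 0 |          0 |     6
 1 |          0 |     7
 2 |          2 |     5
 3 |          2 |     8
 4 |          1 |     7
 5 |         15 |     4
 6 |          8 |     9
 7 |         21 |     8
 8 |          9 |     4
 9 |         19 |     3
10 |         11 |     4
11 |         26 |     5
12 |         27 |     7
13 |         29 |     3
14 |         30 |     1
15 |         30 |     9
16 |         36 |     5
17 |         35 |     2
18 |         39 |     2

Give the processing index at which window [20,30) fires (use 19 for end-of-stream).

16

i=0 t=0 v=6: → [0,10); WM=-2
i=1 t=0 v=7: → [0,10); WM=-2
i=2 t=2 v=5: → [0,10); WM=0
i=3 t=2 v=8: → [0,10); WM=0
i=4 t=1 v=7: → [0,10); WM=0
i=5 t=15 v=4: → [10,20); WM=13; [0,10) fires=33
i=6 t=8 v=9: DROP (t<13-1); WM=13
i=7 t=21 v=8: → [20,30); WM=19
i=8 t=9 v=4: DROP (t<19-1); WM=19
i=9 t=19 v=3: → [10,20); WM=19
i=10 t=11 v=4: DROP (t<19-1); WM=19
i=11 t=26 v=5: → [20,30); WM=24; [10,20) fires=7
i=12 t=27 v=7: → [20,30); WM=25
i=13 t=29 v=3: → [20,30); WM=27
i=14 t=30 v=1: → [30,40); WM=28
i=15 t=30 v=9: → [30,40); WM=28
i=16 t=36 v=5: → [30,40); WM=34; [20,30) fires=23
i=17 t=35 v=2: → [30,40); WM=34
i=18 t=39 v=2: → [30,40); WM=37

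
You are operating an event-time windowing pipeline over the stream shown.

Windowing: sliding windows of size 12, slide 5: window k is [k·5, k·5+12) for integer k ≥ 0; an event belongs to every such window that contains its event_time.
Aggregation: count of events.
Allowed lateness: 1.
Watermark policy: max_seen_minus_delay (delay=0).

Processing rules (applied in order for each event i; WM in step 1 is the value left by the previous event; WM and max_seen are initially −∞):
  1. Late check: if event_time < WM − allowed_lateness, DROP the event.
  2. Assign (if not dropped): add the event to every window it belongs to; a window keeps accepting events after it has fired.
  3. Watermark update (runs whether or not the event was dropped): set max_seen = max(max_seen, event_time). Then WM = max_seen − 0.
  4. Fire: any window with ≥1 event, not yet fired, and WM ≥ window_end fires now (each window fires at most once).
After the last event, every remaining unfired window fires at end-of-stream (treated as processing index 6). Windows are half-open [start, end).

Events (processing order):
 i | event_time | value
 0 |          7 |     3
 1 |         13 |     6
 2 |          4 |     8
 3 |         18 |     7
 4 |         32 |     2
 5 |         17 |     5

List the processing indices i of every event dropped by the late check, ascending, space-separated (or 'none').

2 5

i=0 t=7 v=3: → [5,17),[0,12); WM=7
i=1 t=13 v=6: → [10,22),[5,17); WM=13; [0,12) fires=1
i=2 t=4 v=8: DROP (t<13-1); WM=13
i=3 t=18 v=7: → [15,27),[10,22); WM=18; [5,17) fires=2
i=4 t=32 v=2: → [30,42),[25,37); WM=32; [10,22) fires=2 [15,27) fires=1
i=5 t=17 v=5: DROP (t<32-1); WM=32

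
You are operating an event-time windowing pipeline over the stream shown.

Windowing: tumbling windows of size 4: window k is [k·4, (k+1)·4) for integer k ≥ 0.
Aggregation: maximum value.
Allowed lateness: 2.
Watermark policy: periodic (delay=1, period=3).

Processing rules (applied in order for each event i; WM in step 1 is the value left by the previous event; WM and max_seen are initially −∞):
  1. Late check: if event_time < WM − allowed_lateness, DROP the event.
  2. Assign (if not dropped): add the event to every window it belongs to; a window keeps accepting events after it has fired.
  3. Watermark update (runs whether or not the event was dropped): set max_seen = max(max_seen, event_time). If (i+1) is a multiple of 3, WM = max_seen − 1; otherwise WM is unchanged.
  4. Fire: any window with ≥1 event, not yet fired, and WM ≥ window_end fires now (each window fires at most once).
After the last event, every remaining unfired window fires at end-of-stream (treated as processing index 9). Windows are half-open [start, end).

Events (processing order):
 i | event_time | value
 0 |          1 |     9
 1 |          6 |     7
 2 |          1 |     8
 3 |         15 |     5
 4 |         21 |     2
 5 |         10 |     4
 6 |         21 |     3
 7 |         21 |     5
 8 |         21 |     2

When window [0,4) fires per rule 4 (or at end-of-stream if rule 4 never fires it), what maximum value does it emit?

9

i=0 t=1 v=9: → [0,4); WM=−∞
i=1 t=6 v=7: → [4,8); WM=−∞
i=2 t=1 v=8: → [0,4); WM=5; [0,4) fires=9
i=3 t=15 v=5: → [12,16); WM=5
i=4 t=21 v=2: → [20,24); WM=5
i=5 t=10 v=4: → [8,12); WM=20; [4,8) fires=7 [8,12) fires=4 [12,16) fires=5
i=6 t=21 v=3: → [20,24); WM=20
i=7 t=21 v=5: → [20,24); WM=20
i=8 t=21 v=2: → [20,24); WM=20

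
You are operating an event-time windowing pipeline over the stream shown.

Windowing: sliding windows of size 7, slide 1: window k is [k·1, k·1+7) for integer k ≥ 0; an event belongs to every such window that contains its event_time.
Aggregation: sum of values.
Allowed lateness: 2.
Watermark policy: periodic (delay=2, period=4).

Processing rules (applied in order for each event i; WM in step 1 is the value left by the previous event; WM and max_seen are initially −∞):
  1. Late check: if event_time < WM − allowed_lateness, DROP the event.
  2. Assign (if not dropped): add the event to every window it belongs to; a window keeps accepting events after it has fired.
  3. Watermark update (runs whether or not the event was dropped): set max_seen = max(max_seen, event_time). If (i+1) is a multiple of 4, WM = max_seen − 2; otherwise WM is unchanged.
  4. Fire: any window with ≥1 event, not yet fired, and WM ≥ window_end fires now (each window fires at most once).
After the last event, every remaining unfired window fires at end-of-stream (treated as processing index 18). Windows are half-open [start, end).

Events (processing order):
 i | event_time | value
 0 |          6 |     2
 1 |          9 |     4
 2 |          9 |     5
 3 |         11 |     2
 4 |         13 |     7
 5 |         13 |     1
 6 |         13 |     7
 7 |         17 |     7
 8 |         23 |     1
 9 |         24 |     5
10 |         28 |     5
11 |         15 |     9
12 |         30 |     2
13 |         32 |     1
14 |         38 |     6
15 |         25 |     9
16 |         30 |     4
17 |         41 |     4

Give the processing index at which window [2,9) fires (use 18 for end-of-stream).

i=0 t=6 v=2: → [6,13),[5,12),[4,11),[3,10),[2,9),[1,8),[0,7); WM=−∞
i=1 t=9 v=4: → [9,16),[8,15),[7,14),[6,13),[5,12),[4,11),[3,10); WM=−∞
i=2 t=9 v=5: → [9,16),[8,15),[7,14),[6,13),[5,12),[4,11),[3,10); WM=−∞
i=3 t=11 v=2: → [11,18),[10,17),[9,16),[8,15),[7,14),[6,13),[5,12); WM=9; [0,7) fires=2 [1,8) fires=2 [2,9) fires=2
i=4 t=13 v=7: → [13,20),[12,19),[11,18),[10,17),[9,16),[8,15),[7,14); WM=9
i=5 t=13 v=1: → [13,20),[12,19),[11,18),[10,17),[9,16),[8,15),[7,14); WM=9
i=6 t=13 v=7: → [13,20),[12,19),[11,18),[10,17),[9,16),[8,15),[7,14); WM=9
i=7 t=17 v=7: → [17,24),[16,23),[15,22),[14,21),[13,20),[12,19),[11,18); WM=15; [3,10) fires=11 [4,11) fires=11 [5,12) fires=13 [6,13) fires=13 [7,14) fires=26 [8,15) fires=26
i=8 t=23 v=1: → [23,30),[22,29),[21,28),[20,27),[19,26),[18,25),[17,24); WM=15
i=9 t=24 v=5: → [24,31),[23,30),[22,29),[21,28),[20,27),[19,26),[18,25); WM=15
i=10 t=28 v=5: → [28,35),[27,34),[26,33),[25,32),[24,31),[23,30),[22,29); WM=15
i=11 t=15 v=9: → [15,22),[14,21),[13,20),[12,19),[11,18),[10,17),[9,16); WM=26; [9,16) fires=35 [10,17) fires=26 [11,18) fires=33 [12,19) fires=31 [13,20) fires=31 [14,21) fires=16 [15,22) fires=16 [16,23) fires=7 [17,24) fires=8 [18,25) fires=6 [19,26) fires=6
i=12 t=30 v=2: → [30,37),[29,36),[28,35),[27,34),[26,33),[25,32),[24,31); WM=26
i=13 t=32 v=1: → [32,39),[31,38),[30,37),[29,36),[28,35),[27,34),[26,33); WM=26
i=14 t=38 v=6: → [38,45),[37,44),[36,43),[35,42),[34,41),[33,40),[32,39); WM=26
i=15 t=25 v=9: → [25,32),[24,31),[23,30),[22,29),[21,28),[20,27),[19,26); WM=36; [20,27) fires=15 [21,28) fires=15 [22,29) fires=20 [23,30) fires=20 [24,31) fires=21 [25,32) fires=16 [26,33) fires=8 [27,34) fires=8 [28,35) fires=8 [29,36) fires=3
i=16 t=30 v=4: DROP (t<36-2); WM=36
i=17 t=41 v=4: → [41,48),[40,47),[39,46),[38,45),[37,44),[36,43),[35,42); WM=36

3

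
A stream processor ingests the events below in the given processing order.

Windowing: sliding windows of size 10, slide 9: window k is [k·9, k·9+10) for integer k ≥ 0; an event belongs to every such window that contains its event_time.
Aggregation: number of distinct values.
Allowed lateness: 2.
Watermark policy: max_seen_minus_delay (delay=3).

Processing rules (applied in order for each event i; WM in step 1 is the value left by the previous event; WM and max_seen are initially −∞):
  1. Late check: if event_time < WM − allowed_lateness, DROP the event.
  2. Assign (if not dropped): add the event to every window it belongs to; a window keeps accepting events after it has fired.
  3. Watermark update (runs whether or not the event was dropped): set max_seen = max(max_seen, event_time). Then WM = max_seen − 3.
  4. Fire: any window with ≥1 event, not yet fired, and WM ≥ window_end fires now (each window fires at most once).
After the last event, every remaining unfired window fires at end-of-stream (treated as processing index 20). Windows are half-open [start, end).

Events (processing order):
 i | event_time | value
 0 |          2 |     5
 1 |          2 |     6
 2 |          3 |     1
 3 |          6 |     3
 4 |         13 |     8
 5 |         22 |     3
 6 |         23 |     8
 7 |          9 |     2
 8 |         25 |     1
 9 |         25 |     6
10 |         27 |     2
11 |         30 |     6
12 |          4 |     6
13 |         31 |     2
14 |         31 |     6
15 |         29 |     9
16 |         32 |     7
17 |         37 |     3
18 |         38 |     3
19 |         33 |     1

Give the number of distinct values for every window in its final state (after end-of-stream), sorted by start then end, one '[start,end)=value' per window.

[0,10)=4 [9,19)=1 [18,28)=5 [27,37)=5 [36,46)=1

i=0 t=2 v=5: → [0,10); WM=-1
i=1 t=2 v=6: → [0,10); WM=-1
i=2 t=3 v=1: → [0,10); WM=0
i=3 t=6 v=3: → [0,10); WM=3
i=4 t=13 v=8: → [9,19); WM=10; [0,10) fires=4
i=5 t=22 v=3: → [18,28); WM=19; [9,19) fires=1
i=6 t=23 v=8: → [18,28); WM=20
i=7 t=9 v=2: DROP (t<20-2); WM=20
i=8 t=25 v=1: → [18,28); WM=22
i=9 t=25 v=6: → [18,28); WM=22
i=10 t=27 v=2: → [27,37),[18,28); WM=24
i=11 t=30 v=6: → [27,37); WM=27
i=12 t=4 v=6: DROP (t<27-2); WM=27
i=13 t=31 v=2: → [27,37); WM=28; [18,28) fires=5
i=14 t=31 v=6: → [27,37); WM=28
i=15 t=29 v=9: → [27,37); WM=28
i=16 t=32 v=7: → [27,37); WM=29
i=17 t=37 v=3: → [36,46); WM=34
i=18 t=38 v=3: → [36,46); WM=35
i=19 t=33 v=1: → [27,37); WM=35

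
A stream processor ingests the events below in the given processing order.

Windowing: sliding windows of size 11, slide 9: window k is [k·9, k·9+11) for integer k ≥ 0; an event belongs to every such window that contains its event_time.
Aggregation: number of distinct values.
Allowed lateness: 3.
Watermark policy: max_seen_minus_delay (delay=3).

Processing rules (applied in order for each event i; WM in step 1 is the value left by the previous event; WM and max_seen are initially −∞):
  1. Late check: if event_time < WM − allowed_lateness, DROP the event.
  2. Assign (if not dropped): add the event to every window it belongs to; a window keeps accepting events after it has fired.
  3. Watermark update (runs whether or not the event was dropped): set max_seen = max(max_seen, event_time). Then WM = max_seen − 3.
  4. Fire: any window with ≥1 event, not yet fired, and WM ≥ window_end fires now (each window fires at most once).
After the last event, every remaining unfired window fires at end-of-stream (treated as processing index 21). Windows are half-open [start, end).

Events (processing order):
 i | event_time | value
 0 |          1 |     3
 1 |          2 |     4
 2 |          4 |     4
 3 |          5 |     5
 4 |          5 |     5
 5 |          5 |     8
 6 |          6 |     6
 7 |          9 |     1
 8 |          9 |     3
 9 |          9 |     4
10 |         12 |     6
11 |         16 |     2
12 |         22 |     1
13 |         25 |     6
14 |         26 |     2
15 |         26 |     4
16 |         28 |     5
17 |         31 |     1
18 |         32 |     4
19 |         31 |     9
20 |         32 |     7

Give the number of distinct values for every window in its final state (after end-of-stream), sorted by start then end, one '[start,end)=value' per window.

i=0 t=1 v=3: → [0,11); WM=-2
i=1 t=2 v=4: → [0,11); WM=-1
i=2 t=4 v=4: → [0,11); WM=1
i=3 t=5 v=5: → [0,11); WM=2
i=4 t=5 v=5: → [0,11); WM=2
i=5 t=5 v=8: → [0,11); WM=2
i=6 t=6 v=6: → [0,11); WM=3
i=7 t=9 v=1: → [9,20),[0,11); WM=6
i=8 t=9 v=3: → [9,20),[0,11); WM=6
i=9 t=9 v=4: → [9,20),[0,11); WM=6
i=10 t=12 v=6: → [9,20); WM=9
i=11 t=16 v=2: → [9,20); WM=13; [0,11) fires=6
i=12 t=22 v=1: → [18,29); WM=19
i=13 t=25 v=6: → [18,29); WM=22; [9,20) fires=5
i=14 t=26 v=2: → [18,29); WM=23
i=15 t=26 v=4: → [18,29); WM=23
i=16 t=28 v=5: → [27,38),[18,29); WM=25
i=17 t=31 v=1: → [27,38); WM=28
i=18 t=32 v=4: → [27,38); WM=29; [18,29) fires=5
i=19 t=31 v=9: → [27,38); WM=29
i=20 t=32 v=7: → [27,38); WM=29

[0,11)=6 [9,20)=5 [18,29)=5 [27,38)=5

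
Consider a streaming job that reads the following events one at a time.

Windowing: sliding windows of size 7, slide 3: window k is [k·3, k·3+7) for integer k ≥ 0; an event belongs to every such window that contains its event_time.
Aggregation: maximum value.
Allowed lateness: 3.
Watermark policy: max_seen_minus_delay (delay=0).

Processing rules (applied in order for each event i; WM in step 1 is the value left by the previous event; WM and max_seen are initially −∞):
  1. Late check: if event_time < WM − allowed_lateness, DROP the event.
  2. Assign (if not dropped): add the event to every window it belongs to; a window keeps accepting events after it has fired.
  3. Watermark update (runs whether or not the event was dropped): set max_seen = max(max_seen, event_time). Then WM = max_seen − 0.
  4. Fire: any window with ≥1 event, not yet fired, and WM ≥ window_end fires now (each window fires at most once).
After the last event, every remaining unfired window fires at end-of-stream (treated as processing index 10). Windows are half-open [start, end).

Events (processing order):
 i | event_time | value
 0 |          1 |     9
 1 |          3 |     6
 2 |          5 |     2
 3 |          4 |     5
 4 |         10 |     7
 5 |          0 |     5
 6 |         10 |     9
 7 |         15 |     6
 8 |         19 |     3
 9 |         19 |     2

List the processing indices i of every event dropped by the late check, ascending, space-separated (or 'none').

i=0 t=1 v=9: → [0,7); WM=1
i=1 t=3 v=6: → [3,10),[0,7); WM=3
i=2 t=5 v=2: → [3,10),[0,7); WM=5
i=3 t=4 v=5: → [3,10),[0,7); WM=5
i=4 t=10 v=7: → [9,16),[6,13); WM=10; [0,7) fires=9 [3,10) fires=6
i=5 t=0 v=5: DROP (t<10-3); WM=10
i=6 t=10 v=9: → [9,16),[6,13); WM=10
i=7 t=15 v=6: → [15,22),[12,19),[9,16); WM=15; [6,13) fires=9
i=8 t=19 v=3: → [18,25),[15,22); WM=19; [9,16) fires=9 [12,19) fires=6
i=9 t=19 v=2: → [18,25),[15,22); WM=19

5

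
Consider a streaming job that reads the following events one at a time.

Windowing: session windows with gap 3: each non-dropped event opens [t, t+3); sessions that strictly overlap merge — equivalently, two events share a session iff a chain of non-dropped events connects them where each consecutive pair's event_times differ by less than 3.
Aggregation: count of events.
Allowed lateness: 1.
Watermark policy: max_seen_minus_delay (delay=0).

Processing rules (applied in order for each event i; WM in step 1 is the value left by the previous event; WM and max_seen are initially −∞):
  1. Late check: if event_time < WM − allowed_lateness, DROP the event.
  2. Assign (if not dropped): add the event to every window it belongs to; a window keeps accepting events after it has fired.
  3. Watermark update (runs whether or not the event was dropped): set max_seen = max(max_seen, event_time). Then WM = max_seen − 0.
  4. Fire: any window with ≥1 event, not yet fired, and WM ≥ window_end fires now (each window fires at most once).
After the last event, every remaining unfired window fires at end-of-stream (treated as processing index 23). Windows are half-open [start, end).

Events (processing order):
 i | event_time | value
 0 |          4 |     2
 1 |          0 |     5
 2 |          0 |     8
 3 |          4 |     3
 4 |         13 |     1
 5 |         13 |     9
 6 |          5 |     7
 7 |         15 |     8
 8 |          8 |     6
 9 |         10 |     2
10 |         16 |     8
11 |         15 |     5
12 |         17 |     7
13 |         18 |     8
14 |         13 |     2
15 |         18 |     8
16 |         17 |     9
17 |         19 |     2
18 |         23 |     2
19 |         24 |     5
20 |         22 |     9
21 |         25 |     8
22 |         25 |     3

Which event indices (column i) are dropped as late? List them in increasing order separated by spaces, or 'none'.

i=0 t=4 v=2: → [4,7); WM=4
i=1 t=0 v=5: DROP (t<4-1); WM=4
i=2 t=0 v=8: DROP (t<4-1); WM=4
i=3 t=4 v=3: → [4,7); WM=4
i=4 t=13 v=1: → [13,16); WM=13
i=5 t=13 v=9: → [13,16); WM=13
i=6 t=5 v=7: DROP (t<13-1); WM=13
i=7 t=15 v=8: → [13,18); WM=15
i=8 t=8 v=6: DROP (t<15-1); WM=15
i=9 t=10 v=2: DROP (t<15-1); WM=15
i=10 t=16 v=8: → [13,19); WM=16
i=11 t=15 v=5: → [13,19); WM=16
i=12 t=17 v=7: → [13,20); WM=17
i=13 t=18 v=8: → [13,21); WM=18
i=14 t=13 v=2: DROP (t<18-1); WM=18
i=15 t=18 v=8: → [13,21); WM=18
i=16 t=17 v=9: → [13,21); WM=18
i=17 t=19 v=2: → [13,22); WM=19
i=18 t=23 v=2: → [23,26); WM=23
i=19 t=24 v=5: → [23,27); WM=24
i=20 t=22 v=9: DROP (t<24-1); WM=24
i=21 t=25 v=8: → [23,28); WM=25
i=22 t=25 v=3: → [23,28); WM=25

1 2 6 8 9 14 20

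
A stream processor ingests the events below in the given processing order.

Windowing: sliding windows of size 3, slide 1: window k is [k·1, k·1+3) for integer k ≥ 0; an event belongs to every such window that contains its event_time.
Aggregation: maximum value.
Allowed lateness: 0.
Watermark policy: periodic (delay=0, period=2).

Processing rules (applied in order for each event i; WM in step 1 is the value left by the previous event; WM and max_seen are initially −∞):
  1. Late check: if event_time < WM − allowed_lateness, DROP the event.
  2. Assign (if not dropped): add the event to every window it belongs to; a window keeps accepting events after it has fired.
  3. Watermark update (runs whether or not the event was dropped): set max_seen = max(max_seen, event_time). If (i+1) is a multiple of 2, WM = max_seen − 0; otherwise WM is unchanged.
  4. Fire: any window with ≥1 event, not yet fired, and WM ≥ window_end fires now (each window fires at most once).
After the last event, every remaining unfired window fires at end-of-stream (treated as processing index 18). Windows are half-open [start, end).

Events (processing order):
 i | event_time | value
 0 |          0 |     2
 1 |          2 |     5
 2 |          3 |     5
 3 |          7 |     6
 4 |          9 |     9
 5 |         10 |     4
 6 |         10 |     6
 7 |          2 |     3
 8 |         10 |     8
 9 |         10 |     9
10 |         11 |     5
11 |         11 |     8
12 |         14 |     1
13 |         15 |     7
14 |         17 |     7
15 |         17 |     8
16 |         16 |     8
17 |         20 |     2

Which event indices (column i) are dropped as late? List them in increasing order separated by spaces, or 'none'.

i=0 t=0 v=2: → [0,3); WM=−∞
i=1 t=2 v=5: → [2,5),[1,4),[0,3); WM=2
i=2 t=3 v=5: → [3,6),[2,5),[1,4); WM=2
i=3 t=7 v=6: → [7,10),[6,9),[5,8); WM=7; [0,3) fires=5 [1,4) fires=5 [2,5) fires=5 [3,6) fires=5
i=4 t=9 v=9: → [9,12),[8,11),[7,10); WM=7
i=5 t=10 v=4: → [10,13),[9,12),[8,11); WM=10; [5,8) fires=6 [6,9) fires=6 [7,10) fires=9
i=6 t=10 v=6: → [10,13),[9,12),[8,11); WM=10
i=7 t=2 v=3: DROP (t<10-0); WM=10
i=8 t=10 v=8: → [10,13),[9,12),[8,11); WM=10
i=9 t=10 v=9: → [10,13),[9,12),[8,11); WM=10
i=10 t=11 v=5: → [11,14),[10,13),[9,12); WM=10
i=11 t=11 v=8: → [11,14),[10,13),[9,12); WM=11; [8,11) fires=9
i=12 t=14 v=1: → [14,17),[13,16),[12,15); WM=11
i=13 t=15 v=7: → [15,18),[14,17),[13,16); WM=15; [9,12) fires=9 [10,13) fires=9 [11,14) fires=8 [12,15) fires=1
i=14 t=17 v=7: → [17,20),[16,19),[15,18); WM=15
i=15 t=17 v=8: → [17,20),[16,19),[15,18); WM=17; [13,16) fires=7 [14,17) fires=7
i=16 t=16 v=8: DROP (t<17-0); WM=17
i=17 t=20 v=2: → [20,23),[19,22),[18,21); WM=20; [15,18) fires=8 [16,19) fires=8 [17,20) fires=8

7 16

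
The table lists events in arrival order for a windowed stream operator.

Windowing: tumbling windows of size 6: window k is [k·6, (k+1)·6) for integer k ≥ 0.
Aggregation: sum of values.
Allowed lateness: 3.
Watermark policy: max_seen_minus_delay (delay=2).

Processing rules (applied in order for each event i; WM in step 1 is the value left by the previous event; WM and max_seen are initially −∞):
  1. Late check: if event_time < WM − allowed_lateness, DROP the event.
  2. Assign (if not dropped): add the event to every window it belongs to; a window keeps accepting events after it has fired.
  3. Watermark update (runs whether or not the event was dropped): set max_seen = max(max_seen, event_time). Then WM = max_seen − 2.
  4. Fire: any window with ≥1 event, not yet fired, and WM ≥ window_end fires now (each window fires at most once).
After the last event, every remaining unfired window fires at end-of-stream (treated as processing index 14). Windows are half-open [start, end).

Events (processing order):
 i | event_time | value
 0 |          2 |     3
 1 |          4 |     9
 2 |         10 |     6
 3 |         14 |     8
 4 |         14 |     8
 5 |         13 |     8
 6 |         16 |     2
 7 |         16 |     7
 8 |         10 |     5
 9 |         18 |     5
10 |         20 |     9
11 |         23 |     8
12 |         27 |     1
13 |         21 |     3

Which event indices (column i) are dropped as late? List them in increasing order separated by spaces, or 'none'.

8 13

i=0 t=2 v=3: → [0,6); WM=0
i=1 t=4 v=9: → [0,6); WM=2
i=2 t=10 v=6: → [6,12); WM=8; [0,6) fires=12
i=3 t=14 v=8: → [12,18); WM=12; [6,12) fires=6
i=4 t=14 v=8: → [12,18); WM=12
i=5 t=13 v=8: → [12,18); WM=12
i=6 t=16 v=2: → [12,18); WM=14
i=7 t=16 v=7: → [12,18); WM=14
i=8 t=10 v=5: DROP (t<14-3); WM=14
i=9 t=18 v=5: → [18,24); WM=16
i=10 t=20 v=9: → [18,24); WM=18; [12,18) fires=33
i=11 t=23 v=8: → [18,24); WM=21
i=12 t=27 v=1: → [24,30); WM=25; [18,24) fires=22
i=13 t=21 v=3: DROP (t<25-3); WM=25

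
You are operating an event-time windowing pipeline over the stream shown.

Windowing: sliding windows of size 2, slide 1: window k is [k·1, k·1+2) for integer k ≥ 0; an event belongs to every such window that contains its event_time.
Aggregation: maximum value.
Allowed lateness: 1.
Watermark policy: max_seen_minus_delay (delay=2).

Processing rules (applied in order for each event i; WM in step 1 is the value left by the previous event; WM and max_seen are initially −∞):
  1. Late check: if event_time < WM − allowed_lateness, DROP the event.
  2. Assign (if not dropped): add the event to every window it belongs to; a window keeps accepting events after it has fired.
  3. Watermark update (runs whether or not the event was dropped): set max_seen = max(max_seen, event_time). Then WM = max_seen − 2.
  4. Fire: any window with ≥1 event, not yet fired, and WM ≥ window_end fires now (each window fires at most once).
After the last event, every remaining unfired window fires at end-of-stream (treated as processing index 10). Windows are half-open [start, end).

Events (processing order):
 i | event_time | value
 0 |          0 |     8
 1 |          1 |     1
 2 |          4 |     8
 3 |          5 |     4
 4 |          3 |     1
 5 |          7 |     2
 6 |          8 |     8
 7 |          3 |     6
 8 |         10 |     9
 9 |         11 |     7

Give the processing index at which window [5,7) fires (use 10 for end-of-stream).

8

i=0 t=0 v=8: → [0,2); WM=-2
i=1 t=1 v=1: → [1,3),[0,2); WM=-1
i=2 t=4 v=8: → [4,6),[3,5); WM=2; [0,2) fires=8
i=3 t=5 v=4: → [5,7),[4,6); WM=3; [1,3) fires=1
i=4 t=3 v=1: → [3,5),[2,4); WM=3
i=5 t=7 v=2: → [7,9),[6,8); WM=5; [2,4) fires=1 [3,5) fires=8
i=6 t=8 v=8: → [8,10),[7,9); WM=6; [4,6) fires=8
i=7 t=3 v=6: DROP (t<6-1); WM=6
i=8 t=10 v=9: → [10,12),[9,11); WM=8; [5,7) fires=4 [6,8) fires=2
i=9 t=11 v=7: → [11,13),[10,12); WM=9; [7,9) fires=8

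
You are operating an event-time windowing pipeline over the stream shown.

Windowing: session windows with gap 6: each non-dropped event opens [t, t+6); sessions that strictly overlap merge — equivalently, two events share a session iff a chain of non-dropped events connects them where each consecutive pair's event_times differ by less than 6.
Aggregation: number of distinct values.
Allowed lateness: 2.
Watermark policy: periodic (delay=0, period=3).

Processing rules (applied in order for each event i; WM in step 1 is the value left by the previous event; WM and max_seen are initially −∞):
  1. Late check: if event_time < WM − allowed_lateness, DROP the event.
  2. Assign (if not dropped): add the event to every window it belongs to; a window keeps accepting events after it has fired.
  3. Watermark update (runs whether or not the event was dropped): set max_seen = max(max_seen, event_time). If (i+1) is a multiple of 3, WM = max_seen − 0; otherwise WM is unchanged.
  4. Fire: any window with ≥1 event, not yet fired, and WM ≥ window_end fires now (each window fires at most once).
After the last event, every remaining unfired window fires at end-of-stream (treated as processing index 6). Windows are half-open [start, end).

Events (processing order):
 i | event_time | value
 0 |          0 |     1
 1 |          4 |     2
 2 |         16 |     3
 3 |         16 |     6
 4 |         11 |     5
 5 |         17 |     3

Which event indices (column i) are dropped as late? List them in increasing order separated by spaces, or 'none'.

4

i=0 t=0 v=1: → [0,6); WM=−∞
i=1 t=4 v=2: → [0,10); WM=−∞
i=2 t=16 v=3: → [16,22); WM=16
i=3 t=16 v=6: → [16,22); WM=16
i=4 t=11 v=5: DROP (t<16-2); WM=16
i=5 t=17 v=3: → [16,23); WM=17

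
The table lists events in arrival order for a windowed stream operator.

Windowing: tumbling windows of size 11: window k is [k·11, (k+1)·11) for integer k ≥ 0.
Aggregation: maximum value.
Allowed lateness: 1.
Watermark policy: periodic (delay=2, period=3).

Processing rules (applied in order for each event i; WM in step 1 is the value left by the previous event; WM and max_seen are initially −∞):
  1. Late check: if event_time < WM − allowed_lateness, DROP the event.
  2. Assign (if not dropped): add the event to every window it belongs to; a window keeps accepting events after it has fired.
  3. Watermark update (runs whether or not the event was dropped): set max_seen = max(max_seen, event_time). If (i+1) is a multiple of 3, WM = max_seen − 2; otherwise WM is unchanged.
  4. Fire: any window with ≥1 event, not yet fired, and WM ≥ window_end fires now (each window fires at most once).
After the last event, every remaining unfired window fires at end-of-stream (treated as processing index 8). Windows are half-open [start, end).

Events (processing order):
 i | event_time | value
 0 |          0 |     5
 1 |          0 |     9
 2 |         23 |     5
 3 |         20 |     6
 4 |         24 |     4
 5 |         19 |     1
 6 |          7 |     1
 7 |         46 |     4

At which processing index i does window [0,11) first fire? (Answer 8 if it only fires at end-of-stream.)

2

i=0 t=0 v=5: → [0,11); WM=−∞
i=1 t=0 v=9: → [0,11); WM=−∞
i=2 t=23 v=5: → [22,33); WM=21; [0,11) fires=9
i=3 t=20 v=6: → [11,22); WM=21
i=4 t=24 v=4: → [22,33); WM=21
i=5 t=19 v=1: DROP (t<21-1); WM=22; [11,22) fires=6
i=6 t=7 v=1: DROP (t<22-1); WM=22
i=7 t=46 v=4: → [44,55); WM=22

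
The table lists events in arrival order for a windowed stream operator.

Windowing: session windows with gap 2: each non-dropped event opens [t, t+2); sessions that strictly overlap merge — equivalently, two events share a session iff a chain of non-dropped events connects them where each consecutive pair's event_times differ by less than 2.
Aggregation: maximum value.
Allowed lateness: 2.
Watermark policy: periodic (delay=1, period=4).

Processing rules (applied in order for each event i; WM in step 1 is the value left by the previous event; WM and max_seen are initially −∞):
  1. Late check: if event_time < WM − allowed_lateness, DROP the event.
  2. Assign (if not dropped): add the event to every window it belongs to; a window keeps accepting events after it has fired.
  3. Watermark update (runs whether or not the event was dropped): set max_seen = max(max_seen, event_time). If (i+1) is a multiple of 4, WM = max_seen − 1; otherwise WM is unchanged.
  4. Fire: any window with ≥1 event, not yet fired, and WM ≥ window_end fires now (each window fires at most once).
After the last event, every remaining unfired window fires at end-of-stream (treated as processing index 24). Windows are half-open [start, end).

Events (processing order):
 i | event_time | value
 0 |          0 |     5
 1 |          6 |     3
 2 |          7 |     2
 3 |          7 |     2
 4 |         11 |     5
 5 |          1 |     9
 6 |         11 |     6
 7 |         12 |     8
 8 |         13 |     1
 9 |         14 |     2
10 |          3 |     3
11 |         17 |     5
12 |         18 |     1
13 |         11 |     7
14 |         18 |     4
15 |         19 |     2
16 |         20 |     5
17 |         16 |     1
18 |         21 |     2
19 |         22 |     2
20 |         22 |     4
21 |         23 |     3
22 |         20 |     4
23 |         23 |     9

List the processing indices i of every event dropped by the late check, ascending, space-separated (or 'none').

i=0 t=0 v=5: → [0,2); WM=−∞
i=1 t=6 v=3: → [6,8); WM=−∞
i=2 t=7 v=2: → [6,9); WM=−∞
i=3 t=7 v=2: → [6,9); WM=6
i=4 t=11 v=5: → [11,13); WM=6
i=5 t=1 v=9: DROP (t<6-2); WM=6
i=6 t=11 v=6: → [11,13); WM=6
i=7 t=12 v=8: → [11,14); WM=11
i=8 t=13 v=1: → [11,15); WM=11
i=9 t=14 v=2: → [11,16); WM=11
i=10 t=3 v=3: DROP (t<11-2); WM=11
i=11 t=17 v=5: → [17,19); WM=16
i=12 t=18 v=1: → [17,20); WM=16
i=13 t=11 v=7: DROP (t<16-2); WM=16
i=14 t=18 v=4: → [17,20); WM=16
i=15 t=19 v=2: → [17,21); WM=18
i=16 t=20 v=5: → [17,22); WM=18
i=17 t=16 v=1: → [16,22); WM=18
i=18 t=21 v=2: → [16,23); WM=18
i=19 t=22 v=2: → [16,24); WM=21
i=20 t=22 v=4: → [16,24); WM=21
i=21 t=23 v=3: → [16,25); WM=21
i=22 t=20 v=4: → [16,25); WM=21
i=23 t=23 v=9: → [16,25); WM=22

5 10 13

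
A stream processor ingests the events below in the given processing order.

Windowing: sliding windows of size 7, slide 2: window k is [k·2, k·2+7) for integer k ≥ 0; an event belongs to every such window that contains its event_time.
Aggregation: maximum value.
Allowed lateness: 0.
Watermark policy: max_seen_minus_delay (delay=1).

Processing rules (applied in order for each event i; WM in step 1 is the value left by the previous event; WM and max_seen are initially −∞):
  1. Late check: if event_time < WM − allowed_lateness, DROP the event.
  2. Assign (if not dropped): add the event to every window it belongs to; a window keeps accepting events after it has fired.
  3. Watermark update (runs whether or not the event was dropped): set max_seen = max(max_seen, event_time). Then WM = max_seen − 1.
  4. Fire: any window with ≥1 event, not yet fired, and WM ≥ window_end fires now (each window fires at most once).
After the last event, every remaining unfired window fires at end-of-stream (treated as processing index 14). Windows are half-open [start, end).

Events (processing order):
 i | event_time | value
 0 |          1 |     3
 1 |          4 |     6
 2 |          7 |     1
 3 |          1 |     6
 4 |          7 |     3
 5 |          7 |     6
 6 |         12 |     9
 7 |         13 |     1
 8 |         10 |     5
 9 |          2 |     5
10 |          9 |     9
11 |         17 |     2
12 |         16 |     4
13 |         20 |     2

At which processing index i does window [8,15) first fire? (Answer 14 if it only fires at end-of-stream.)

i=0 t=1 v=3: → [0,7); WM=0
i=1 t=4 v=6: → [4,11),[2,9),[0,7); WM=3
i=2 t=7 v=1: → [6,13),[4,11),[2,9); WM=6
i=3 t=1 v=6: DROP (t<6-0); WM=6
i=4 t=7 v=3: → [6,13),[4,11),[2,9); WM=6
i=5 t=7 v=6: → [6,13),[4,11),[2,9); WM=6
i=6 t=12 v=9: → [12,19),[10,17),[8,15),[6,13); WM=11; [0,7) fires=6 [2,9) fires=6 [4,11) fires=6
i=7 t=13 v=1: → [12,19),[10,17),[8,15); WM=12
i=8 t=10 v=5: DROP (t<12-0); WM=12
i=9 t=2 v=5: DROP (t<12-0); WM=12
i=10 t=9 v=9: DROP (t<12-0); WM=12
i=11 t=17 v=2: → [16,23),[14,21),[12,19); WM=16; [6,13) fires=9 [8,15) fires=9
i=12 t=16 v=4: → [16,23),[14,21),[12,19),[10,17); WM=16
i=13 t=20 v=2: → [20,27),[18,25),[16,23),[14,21); WM=19; [10,17) fires=9 [12,19) fires=9

11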